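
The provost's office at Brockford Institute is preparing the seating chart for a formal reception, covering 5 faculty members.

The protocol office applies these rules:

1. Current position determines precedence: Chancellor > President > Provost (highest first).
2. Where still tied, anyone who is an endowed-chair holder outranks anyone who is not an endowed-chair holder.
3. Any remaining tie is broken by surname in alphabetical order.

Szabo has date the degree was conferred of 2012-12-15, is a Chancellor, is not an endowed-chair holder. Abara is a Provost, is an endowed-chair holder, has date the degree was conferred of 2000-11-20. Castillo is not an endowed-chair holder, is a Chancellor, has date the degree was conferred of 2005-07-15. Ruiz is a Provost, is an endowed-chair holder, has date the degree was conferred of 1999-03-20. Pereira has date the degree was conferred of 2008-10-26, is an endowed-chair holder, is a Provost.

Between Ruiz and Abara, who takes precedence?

By current position: Castillo and Szabo (Chancellor); then Abara, Pereira and Ruiz (Provost).
Castillo and Szabo are each not an endowed-chair holder, so the next rule applies.
Among Castillo and Szabo, alphabetically by surname: Castillo before Szabo.
Abara, Pereira and Ruiz are each an endowed-chair holder, so the next rule applies.
Among Abara, Pereira and Ruiz, alphabetically by surname: Abara before Pereira before Ruiz.
So Abara takes precedence.

Abara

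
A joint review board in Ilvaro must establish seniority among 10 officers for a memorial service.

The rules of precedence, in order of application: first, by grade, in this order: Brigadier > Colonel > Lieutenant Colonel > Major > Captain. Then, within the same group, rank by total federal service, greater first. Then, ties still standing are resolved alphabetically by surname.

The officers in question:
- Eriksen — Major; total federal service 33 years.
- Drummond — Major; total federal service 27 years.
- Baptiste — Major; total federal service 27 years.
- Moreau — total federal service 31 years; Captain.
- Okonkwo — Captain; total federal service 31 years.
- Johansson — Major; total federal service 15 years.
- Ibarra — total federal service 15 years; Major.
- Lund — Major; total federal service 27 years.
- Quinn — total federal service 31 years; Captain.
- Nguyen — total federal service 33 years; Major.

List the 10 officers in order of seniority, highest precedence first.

Eriksen, Nguyen, Baptiste, Drummond, Lund, Ibarra, Johansson, Moreau, Okonkwo, Quinn

By grade: Eriksen, Nguyen, Baptiste, Drummond, Lund, Ibarra and Johansson (Major); then Moreau, Okonkwo and Quinn (Captain).
Among Eriksen, Nguyen, Baptiste, Drummond, Lund, Ibarra and Johansson, by total federal service (higher first): Eriksen and Nguyen (33 years) before Baptiste, Drummond and Lund (27 years) before Ibarra and Johansson (15 years).
Among Eriksen and Nguyen, alphabetically by surname: Eriksen before Nguyen.
Among Baptiste, Drummond and Lund, alphabetically by surname: Baptiste before Drummond before Lund.
Among Ibarra and Johansson, alphabetically by surname: Ibarra before Johansson.
Moreau, Okonkwo and Quinn all have total federal service 31 years, so the next rule applies.
Among Moreau, Okonkwo and Quinn, alphabetically by surname: Moreau before Okonkwo before Quinn.
Full order: Eriksen, Nguyen, Baptiste, Drummond, Lund, Ibarra, Johansson, Moreau, Okonkwo, Quinn.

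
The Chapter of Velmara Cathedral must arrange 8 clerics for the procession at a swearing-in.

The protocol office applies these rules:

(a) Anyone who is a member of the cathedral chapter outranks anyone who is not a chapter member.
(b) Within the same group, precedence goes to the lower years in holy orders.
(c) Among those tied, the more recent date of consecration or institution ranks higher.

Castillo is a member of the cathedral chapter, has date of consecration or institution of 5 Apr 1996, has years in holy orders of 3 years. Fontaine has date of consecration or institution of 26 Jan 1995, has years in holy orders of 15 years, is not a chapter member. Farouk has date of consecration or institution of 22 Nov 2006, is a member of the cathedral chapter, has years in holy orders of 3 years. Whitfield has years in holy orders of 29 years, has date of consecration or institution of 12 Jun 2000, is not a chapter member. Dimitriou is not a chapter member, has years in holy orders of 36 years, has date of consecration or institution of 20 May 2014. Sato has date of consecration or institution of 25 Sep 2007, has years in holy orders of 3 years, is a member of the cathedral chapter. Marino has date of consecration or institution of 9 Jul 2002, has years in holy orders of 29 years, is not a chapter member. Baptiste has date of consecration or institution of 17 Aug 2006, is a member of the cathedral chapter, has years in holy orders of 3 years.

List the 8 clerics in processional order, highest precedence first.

By the first rule: Sato, Farouk, Baptiste and Castillo (each a member of the cathedral chapter); then Fontaine, Marino, Whitfield and Dimitriou (each not a chapter member).
Sato, Farouk, Baptiste and Castillo all have years in holy orders 3 years, so the next rule applies.
Among Sato, Farouk, Baptiste and Castillo, by date of consecration or institution (later first): Sato (25 Sep 2007) before Farouk (22 Nov 2006) before Baptiste (17 Aug 2006) before Castillo (5 Apr 1996).
Among Fontaine, Marino, Whitfield and Dimitriou, by years in holy orders (lower first): Fontaine (15 years) before Marino and Whitfield (29 years) before Dimitriou (36 years).
Among Marino and Whitfield, by date of consecration or institution (later first): Marino (9 Jul 2002) before Whitfield (12 Jun 2000).
Full order: Sato, Farouk, Baptiste, Castillo, Fontaine, Marino, Whitfield, Dimitriou.

Sato, Farouk, Baptiste, Castillo, Fontaine, Marino, Whitfield, Dimitriou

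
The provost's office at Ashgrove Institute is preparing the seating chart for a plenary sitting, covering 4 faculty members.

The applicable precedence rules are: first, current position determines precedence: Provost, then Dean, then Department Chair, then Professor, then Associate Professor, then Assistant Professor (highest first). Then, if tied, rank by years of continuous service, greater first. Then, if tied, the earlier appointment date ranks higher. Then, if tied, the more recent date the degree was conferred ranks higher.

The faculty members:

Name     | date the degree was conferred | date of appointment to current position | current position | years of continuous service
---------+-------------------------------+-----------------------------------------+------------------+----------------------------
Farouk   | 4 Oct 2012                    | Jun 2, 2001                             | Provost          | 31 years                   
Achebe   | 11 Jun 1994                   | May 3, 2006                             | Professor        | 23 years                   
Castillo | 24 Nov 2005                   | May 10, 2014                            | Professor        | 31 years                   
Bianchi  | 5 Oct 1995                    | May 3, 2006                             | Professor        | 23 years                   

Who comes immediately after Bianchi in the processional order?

By current position: Farouk (Provost); then Castillo, Bianchi and Achebe (Professor).
Among Castillo, Bianchi and Achebe, by years of continuous service (higher first): Castillo (31 years) before Bianchi and Achebe (23 years).
Bianchi and Achebe both have date of appointment to current position May 3, 2006, so the next rule applies.
Among Bianchi and Achebe, by date the degree was conferred (later first): Bianchi (5 Oct 1995) before Achebe (11 Jun 1994).
Order: Farouk, Castillo, Bianchi, Achebe.

Achebe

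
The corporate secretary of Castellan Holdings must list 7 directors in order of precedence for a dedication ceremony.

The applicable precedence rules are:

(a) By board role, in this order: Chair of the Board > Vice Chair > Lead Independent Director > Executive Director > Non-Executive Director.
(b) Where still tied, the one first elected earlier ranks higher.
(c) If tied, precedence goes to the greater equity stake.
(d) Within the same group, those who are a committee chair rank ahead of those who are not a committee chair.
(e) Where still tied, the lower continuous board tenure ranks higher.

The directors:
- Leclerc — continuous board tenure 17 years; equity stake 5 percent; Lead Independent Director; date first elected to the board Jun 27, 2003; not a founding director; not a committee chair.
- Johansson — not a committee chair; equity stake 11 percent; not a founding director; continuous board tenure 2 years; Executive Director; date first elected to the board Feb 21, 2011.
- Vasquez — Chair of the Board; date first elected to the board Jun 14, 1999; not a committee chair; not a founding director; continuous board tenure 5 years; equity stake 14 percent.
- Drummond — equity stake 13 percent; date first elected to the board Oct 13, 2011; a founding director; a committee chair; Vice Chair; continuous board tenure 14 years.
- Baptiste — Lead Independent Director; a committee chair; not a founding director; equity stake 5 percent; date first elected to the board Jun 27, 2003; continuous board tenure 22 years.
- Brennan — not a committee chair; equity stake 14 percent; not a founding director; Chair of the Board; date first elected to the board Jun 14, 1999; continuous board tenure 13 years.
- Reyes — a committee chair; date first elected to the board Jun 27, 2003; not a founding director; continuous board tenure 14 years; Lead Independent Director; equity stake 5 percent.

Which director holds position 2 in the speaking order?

Brennan

By board role: Vasquez and Brennan (Chair of the Board); then Drummond (Vice Chair); then Reyes, Baptiste and Leclerc (Lead Independent Director); then Johansson (Executive Director).
Vasquez and Brennan both have date first elected to the board Jun 14, 1999, so the next rule applies.
Vasquez and Brennan both have equity stake 14 percent, so the next rule applies.
Vasquez and Brennan are each not a committee chair, so the next rule applies.
Among Vasquez and Brennan, by continuous board tenure (lower first): Vasquez (5 years) before Brennan (13 years).
Reyes, Baptiste and Leclerc all have date first elected to the board Jun 27, 2003, so the next rule applies.
Reyes, Baptiste and Leclerc all have equity stake 5 percent, so the next rule applies.
Among Reyes, Baptiste and Leclerc, a committee chair before not a committee chair: Reyes and Baptiste (a committee chair) before Leclerc (not a committee chair).
Among Reyes and Baptiste, by continuous board tenure (lower first): Reyes (14 years) before Baptiste (22 years).
Order: Vasquez, Brennan, Drummond, Reyes, Baptiste, Leclerc, Johansson.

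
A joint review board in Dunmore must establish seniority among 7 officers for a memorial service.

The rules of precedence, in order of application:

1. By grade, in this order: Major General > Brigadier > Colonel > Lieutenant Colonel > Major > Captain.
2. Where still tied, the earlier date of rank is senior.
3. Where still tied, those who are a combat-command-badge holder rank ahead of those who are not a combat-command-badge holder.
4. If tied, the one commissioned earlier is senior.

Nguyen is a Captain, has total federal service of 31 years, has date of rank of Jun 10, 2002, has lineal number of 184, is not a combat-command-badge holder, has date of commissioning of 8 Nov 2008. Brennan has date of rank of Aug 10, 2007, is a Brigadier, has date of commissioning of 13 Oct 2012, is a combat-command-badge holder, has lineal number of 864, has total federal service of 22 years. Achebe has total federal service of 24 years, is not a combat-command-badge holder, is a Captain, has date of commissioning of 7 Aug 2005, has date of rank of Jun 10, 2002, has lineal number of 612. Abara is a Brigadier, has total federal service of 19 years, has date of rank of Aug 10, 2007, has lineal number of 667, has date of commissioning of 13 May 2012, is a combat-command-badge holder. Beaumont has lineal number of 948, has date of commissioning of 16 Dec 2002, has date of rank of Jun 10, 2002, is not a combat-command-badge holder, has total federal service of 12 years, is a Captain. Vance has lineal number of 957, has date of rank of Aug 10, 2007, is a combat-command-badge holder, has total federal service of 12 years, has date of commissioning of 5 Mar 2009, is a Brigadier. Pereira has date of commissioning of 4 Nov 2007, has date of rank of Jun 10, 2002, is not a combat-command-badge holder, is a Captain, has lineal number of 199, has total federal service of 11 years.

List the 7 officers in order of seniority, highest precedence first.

Vance, Abara, Brennan, Beaumont, Achebe, Pereira, Nguyen

By grade: Vance, Abara and Brennan (Brigadier); then Beaumont, Achebe, Pereira and Nguyen (Captain).
Vance, Abara and Brennan all have date of rank Aug 10, 2007, so the next rule applies.
Vance, Abara and Brennan are each a combat-command-badge holder, so the next rule applies.
Among Vance, Abara and Brennan, by date of commissioning (earlier first): Vance (5 Mar 2009) before Abara (13 May 2012) before Brennan (13 Oct 2012).
Beaumont, Achebe, Pereira and Nguyen all have date of rank Jun 10, 2002, so the next rule applies.
Beaumont, Achebe, Pereira and Nguyen are each not a combat-command-badge holder, so the next rule applies.
Among Beaumont, Achebe, Pereira and Nguyen, by date of commissioning (earlier first): Beaumont (16 Dec 2002) before Achebe (7 Aug 2005) before Pereira (4 Nov 2007) before Nguyen (8 Nov 2008).
Full order: Vance, Abara, Brennan, Beaumont, Achebe, Pereira, Nguyen.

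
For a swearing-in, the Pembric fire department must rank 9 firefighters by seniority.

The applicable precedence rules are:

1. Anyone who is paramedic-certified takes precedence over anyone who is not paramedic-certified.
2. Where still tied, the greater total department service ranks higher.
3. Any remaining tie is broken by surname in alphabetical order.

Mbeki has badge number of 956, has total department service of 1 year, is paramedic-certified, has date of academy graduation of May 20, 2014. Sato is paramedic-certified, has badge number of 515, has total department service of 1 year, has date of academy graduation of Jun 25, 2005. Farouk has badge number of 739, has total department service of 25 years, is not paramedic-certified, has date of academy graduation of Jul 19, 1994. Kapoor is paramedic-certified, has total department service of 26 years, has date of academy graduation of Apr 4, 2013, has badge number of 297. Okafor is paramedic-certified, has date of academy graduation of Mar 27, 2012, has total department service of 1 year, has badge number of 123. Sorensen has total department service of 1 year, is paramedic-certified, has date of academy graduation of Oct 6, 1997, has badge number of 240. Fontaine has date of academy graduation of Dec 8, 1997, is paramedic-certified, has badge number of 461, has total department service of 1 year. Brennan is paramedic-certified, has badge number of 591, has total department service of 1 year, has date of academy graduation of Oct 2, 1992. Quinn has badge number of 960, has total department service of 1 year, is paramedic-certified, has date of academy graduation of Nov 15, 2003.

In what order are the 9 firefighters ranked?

Kapoor, Brennan, Fontaine, Mbeki, Okafor, Quinn, Sato, Sorensen, Farouk

By the first rule: Kapoor, Brennan, Fontaine, Mbeki, Okafor, Quinn, Sato and Sorensen (each paramedic-certified); then Farouk (not paramedic-certified).
Among Kapoor, Brennan, Fontaine, Mbeki, Okafor, Quinn, Sato and Sorensen, by total department service (higher first): Kapoor (26 years) before Brennan, Fontaine, Mbeki, Okafor, Quinn, Sato and Sorensen (1 year).
Among Brennan, Fontaine, Mbeki, Okafor, Quinn, Sato and Sorensen, alphabetically by surname: Brennan before Fontaine before Mbeki before Okafor before Quinn before Sato before Sorensen.
Full order: Kapoor, Brennan, Fontaine, Mbeki, Okafor, Quinn, Sato, Sorensen, Farouk.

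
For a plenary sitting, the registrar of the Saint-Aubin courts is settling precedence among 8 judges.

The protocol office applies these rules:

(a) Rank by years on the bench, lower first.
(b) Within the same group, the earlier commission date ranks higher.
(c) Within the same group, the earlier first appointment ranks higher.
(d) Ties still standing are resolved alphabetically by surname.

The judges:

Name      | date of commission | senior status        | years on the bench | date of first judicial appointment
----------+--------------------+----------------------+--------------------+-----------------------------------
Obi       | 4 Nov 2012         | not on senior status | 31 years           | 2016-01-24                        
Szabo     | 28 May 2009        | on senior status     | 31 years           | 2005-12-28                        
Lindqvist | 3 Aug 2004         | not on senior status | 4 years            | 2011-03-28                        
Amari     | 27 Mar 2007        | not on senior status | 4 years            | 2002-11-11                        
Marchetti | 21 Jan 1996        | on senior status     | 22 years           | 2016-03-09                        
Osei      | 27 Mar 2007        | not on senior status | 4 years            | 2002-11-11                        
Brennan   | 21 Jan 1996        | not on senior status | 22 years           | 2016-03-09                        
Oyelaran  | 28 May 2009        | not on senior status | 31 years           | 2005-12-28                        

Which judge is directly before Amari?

Lindqvist

By years on the bench (lower first): Lindqvist, Amari and Osei (each 4 years); then Brennan and Marchetti (both 22 years); then Oyelaran, Szabo and Obi (each 31 years).
Among Lindqvist, Amari and Osei, by date of commission (earlier first): Lindqvist (3 Aug 2004) before Amari and Osei (27 Mar 2007).
Amari and Osei both have date of first judicial appointment 2002-11-11, so the next rule applies.
Among Amari and Osei, alphabetically by surname: Amari before Osei.
Brennan and Marchetti both have date of commission 21 Jan 1996, so the next rule applies.
Brennan and Marchetti both have date of first judicial appointment 2016-03-09, so the next rule applies.
Among Brennan and Marchetti, alphabetically by surname: Brennan before Marchetti.
Among Oyelaran, Szabo and Obi, by date of commission (earlier first): Oyelaran and Szabo (28 May 2009) before Obi (4 Nov 2012).
Oyelaran and Szabo both have date of first judicial appointment 2005-12-28, so the next rule applies.
Among Oyelaran and Szabo, alphabetically by surname: Oyelaran before Szabo.
Order: Lindqvist, Amari, Osei, Brennan, Marchetti, Oyelaran, Szabo, Obi.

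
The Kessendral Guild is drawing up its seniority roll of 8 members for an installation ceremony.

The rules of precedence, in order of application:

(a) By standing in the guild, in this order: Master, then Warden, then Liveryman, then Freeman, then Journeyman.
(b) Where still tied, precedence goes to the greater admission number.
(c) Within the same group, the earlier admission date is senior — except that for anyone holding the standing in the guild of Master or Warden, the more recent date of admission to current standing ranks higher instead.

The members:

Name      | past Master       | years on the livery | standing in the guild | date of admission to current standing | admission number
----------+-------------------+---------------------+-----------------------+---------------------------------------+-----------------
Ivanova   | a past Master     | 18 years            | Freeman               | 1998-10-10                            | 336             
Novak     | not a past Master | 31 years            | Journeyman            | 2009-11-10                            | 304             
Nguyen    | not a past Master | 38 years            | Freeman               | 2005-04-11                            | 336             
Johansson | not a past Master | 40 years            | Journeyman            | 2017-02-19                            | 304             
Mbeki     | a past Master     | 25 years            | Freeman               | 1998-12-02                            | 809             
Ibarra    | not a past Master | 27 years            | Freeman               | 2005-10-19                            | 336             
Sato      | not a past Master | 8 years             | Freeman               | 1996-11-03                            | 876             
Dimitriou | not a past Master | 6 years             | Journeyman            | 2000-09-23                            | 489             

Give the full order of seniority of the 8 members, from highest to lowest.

Sato, Mbeki, Ivanova, Nguyen, Ibarra, Dimitriou, Novak, Johansson

By standing in the guild: Sato, Mbeki, Ivanova, Nguyen and Ibarra (Freeman); then Dimitriou, Novak and Johansson (Journeyman).
Among Sato, Mbeki, Ivanova, Nguyen and Ibarra, by admission number (higher first): Sato (876) before Mbeki (809) before Ivanova, Nguyen and Ibarra (336).
Among Ivanova, Nguyen and Ibarra, by date of admission to current standing (earlier first): Ivanova (1998-10-10) before Nguyen (2005-04-11) before Ibarra (2005-10-19).
Among Dimitriou, Novak and Johansson, by admission number (higher first): Dimitriou (489) before Novak and Johansson (304).
Among Novak and Johansson, by date of admission to current standing (earlier first): Novak (2009-11-10) before Johansson (2017-02-19).
Full order: Sato, Mbeki, Ivanova, Nguyen, Ibarra, Dimitriou, Novak, Johansson.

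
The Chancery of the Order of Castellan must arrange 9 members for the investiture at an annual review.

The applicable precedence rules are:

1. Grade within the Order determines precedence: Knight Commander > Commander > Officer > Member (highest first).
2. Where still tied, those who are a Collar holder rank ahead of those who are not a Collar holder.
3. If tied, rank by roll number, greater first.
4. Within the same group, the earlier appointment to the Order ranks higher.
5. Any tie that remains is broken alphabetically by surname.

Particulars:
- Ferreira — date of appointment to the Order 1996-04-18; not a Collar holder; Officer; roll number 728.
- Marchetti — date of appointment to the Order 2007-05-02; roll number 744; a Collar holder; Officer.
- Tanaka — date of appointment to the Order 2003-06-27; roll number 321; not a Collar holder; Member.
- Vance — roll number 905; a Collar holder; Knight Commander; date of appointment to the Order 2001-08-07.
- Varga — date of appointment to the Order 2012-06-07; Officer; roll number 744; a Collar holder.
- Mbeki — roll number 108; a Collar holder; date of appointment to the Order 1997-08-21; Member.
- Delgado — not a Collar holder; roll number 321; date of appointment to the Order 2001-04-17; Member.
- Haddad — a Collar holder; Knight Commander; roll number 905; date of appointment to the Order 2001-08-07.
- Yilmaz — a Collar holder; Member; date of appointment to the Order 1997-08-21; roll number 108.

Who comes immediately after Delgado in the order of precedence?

By grade within the Order: Haddad and Vance (Knight Commander); then Marchetti, Varga and Ferreira (Officer); then Mbeki, Yilmaz, Delgado and Tanaka (Member).
Haddad and Vance are each a Collar holder, so the next rule applies.
Haddad and Vance both have roll number 905, so the next rule applies.
Haddad and Vance both have date of appointment to the Order 2001-08-07, so the next rule applies.
Among Haddad and Vance, alphabetically by surname: Haddad before Vance.
Among Marchetti, Varga and Ferreira, a Collar holder before not a Collar holder: Marchetti and Varga (a Collar holder) before Ferreira (not a Collar holder).
Marchetti and Varga both have roll number 744, so the next rule applies.
Among Marchetti and Varga, by date of appointment to the Order (earlier first): Marchetti (2007-05-02) before Varga (2012-06-07).
Among Mbeki, Yilmaz, Delgado and Tanaka, a Collar holder before not a Collar holder: Mbeki and Yilmaz (a Collar holder) before Delgado and Tanaka (not a Collar holder).
Mbeki and Yilmaz both have roll number 108, so the next rule applies.
Mbeki and Yilmaz both have date of appointment to the Order 1997-08-21, so the next rule applies.
Among Mbeki and Yilmaz, alphabetically by surname: Mbeki before Yilmaz.
Delgado and Tanaka both have roll number 321, so the next rule applies.
Among Delgado and Tanaka, by date of appointment to the Order (earlier first): Delgado (2001-04-17) before Tanaka (2003-06-27).
Order: Haddad, Vance, Marchetti, Varga, Ferreira, Mbeki, Yilmaz, Delgado, Tanaka.

Tanaka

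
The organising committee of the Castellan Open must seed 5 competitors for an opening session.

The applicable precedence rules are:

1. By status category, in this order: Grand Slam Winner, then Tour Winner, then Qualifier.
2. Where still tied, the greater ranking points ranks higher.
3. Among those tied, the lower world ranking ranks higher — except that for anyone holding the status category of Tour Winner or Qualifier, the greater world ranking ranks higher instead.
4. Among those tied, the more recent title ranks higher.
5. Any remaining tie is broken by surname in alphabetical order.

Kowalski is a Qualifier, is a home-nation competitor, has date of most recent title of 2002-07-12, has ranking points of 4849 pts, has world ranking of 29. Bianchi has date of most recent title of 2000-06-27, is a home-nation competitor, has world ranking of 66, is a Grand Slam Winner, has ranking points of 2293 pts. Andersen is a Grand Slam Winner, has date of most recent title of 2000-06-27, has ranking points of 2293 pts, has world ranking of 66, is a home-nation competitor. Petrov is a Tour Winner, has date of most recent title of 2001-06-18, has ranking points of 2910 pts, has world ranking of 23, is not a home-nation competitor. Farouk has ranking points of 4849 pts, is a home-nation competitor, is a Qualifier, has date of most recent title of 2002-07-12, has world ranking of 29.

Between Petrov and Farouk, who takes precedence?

By status category: Andersen and Bianchi (Grand Slam Winner); then Petrov (Tour Winner); then Farouk and Kowalski (Qualifier).
Andersen and Bianchi both have ranking points 2293 pts, so the next rule applies.
Andersen and Bianchi both have world ranking 66, so the next rule applies.
Andersen and Bianchi both have date of most recent title 2000-06-27, so the next rule applies.
Among Andersen and Bianchi, alphabetically by surname: Andersen before Bianchi.
Farouk and Kowalski both have ranking points 4849 pts, so the next rule applies.
Farouk and Kowalski both have world ranking 29, so the next rule applies.
Farouk and Kowalski both have date of most recent title 2002-07-12, so the next rule applies.
Among Farouk and Kowalski, alphabetically by surname: Farouk before Kowalski.
So Petrov takes precedence.

Petrov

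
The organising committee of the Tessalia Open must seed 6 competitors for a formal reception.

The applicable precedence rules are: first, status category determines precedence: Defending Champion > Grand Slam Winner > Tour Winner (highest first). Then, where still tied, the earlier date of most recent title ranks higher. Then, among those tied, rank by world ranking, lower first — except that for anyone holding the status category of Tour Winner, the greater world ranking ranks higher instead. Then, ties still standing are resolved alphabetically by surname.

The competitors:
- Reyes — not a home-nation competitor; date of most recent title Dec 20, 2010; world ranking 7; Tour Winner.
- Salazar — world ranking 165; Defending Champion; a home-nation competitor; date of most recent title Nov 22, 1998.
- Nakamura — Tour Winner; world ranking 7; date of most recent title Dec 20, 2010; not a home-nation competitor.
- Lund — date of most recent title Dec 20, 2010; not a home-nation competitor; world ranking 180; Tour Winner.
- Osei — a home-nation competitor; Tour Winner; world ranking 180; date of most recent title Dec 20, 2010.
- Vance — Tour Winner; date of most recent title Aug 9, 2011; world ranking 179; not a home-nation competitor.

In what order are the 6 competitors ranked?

By status category: Salazar (Defending Champion); then Lund, Osei, Nakamura, Reyes and Vance (Tour Winner).
Among Lund, Osei, Nakamura, Reyes and Vance, by date of most recent title (earlier first): Lund, Osei, Nakamura and Reyes (Dec 20, 2010) before Vance (Aug 9, 2011).
Among Lund, Osei, Nakamura and Reyes, by world ranking (higher first) (reversed rule for this group): Lund and Osei (180) before Nakamura and Reyes (7).
Among Lund and Osei, alphabetically by surname: Lund before Osei.
Among Nakamura and Reyes, alphabetically by surname: Nakamura before Reyes.
Full order: Salazar, Lund, Osei, Nakamura, Reyes, Vance.

Salazar, Lund, Osei, Nakamura, Reyes, Vance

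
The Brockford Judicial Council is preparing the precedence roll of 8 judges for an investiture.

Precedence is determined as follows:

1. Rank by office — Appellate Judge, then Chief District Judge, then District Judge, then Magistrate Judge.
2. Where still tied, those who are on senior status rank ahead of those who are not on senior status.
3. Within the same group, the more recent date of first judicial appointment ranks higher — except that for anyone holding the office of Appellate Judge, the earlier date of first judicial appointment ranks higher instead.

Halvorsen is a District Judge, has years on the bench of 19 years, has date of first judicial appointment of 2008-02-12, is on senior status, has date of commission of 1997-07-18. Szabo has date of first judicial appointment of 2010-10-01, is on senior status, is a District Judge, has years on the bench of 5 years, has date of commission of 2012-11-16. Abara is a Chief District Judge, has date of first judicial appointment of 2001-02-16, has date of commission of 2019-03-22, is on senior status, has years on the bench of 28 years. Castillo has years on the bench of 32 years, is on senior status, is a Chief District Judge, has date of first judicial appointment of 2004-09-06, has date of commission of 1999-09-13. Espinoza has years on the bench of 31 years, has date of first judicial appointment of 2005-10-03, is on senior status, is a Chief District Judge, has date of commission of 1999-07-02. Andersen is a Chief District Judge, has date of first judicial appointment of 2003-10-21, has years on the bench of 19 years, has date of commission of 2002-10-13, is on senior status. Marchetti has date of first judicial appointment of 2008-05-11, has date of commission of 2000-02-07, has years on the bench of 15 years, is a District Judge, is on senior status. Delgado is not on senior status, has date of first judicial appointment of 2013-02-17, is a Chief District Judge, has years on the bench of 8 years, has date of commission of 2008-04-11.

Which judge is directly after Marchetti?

Halvorsen

By office: Espinoza, Castillo, Andersen, Abara and Delgado (Chief District Judge); then Szabo, Marchetti and Halvorsen (District Judge).
Among Espinoza, Castillo, Andersen, Abara and Delgado, on senior status before not on senior status: Espinoza, Castillo, Andersen and Abara (on senior status) before Delgado (not on senior status).
Among Espinoza, Castillo, Andersen and Abara, by date of first judicial appointment (later first): Espinoza (2005-10-03) before Castillo (2004-09-06) before Andersen (2003-10-21) before Abara (2001-02-16).
Szabo, Marchetti and Halvorsen are each on senior status, so the next rule applies.
Among Szabo, Marchetti and Halvorsen, by date of first judicial appointment (later first): Szabo (2010-10-01) before Marchetti (2008-05-11) before Halvorsen (2008-02-12).
Order: Espinoza, Castillo, Andersen, Abara, Delgado, Szabo, Marchetti, Halvorsen.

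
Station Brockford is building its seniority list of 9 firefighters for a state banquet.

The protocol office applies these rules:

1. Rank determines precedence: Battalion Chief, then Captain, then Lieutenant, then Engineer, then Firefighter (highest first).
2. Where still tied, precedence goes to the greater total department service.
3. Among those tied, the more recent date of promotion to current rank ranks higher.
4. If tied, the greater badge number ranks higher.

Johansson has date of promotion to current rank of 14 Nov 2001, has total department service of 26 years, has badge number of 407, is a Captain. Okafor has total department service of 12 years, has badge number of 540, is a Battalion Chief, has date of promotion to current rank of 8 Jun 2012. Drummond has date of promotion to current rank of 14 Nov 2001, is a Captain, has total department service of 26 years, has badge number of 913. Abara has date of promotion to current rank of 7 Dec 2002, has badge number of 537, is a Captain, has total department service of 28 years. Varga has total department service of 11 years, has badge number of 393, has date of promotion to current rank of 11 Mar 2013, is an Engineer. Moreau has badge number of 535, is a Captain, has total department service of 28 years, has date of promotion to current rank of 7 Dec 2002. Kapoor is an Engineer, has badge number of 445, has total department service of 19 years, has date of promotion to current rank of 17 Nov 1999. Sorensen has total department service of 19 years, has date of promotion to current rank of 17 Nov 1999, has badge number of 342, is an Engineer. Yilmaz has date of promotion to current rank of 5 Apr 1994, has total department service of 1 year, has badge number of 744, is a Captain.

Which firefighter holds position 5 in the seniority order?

By rank: Okafor (Battalion Chief); then Abara, Moreau, Drummond, Johansson and Yilmaz (Captain); then Kapoor, Sorensen and Varga (Engineer).
Among Abara, Moreau, Drummond, Johansson and Yilmaz, by total department service (higher first): Abara and Moreau (28 years) before Drummond and Johansson (26 years) before Yilmaz (1 year).
Abara and Moreau both have date of promotion to current rank 7 Dec 2002, so the next rule applies.
Among Abara and Moreau, by badge number (higher first): Abara (537) before Moreau (535).
Drummond and Johansson both have date of promotion to current rank 14 Nov 2001, so the next rule applies.
Among Drummond and Johansson, by badge number (higher first): Drummond (913) before Johansson (407).
Among Kapoor, Sorensen and Varga, by total department service (higher first): Kapoor and Sorensen (19 years) before Varga (11 years).
Kapoor and Sorensen both have date of promotion to current rank 17 Nov 1999, so the next rule applies.
Among Kapoor and Sorensen, by badge number (higher first): Kapoor (445) before Sorensen (342).
Order: Okafor, Abara, Moreau, Drummond, Johansson, Yilmaz, Kapoor, Sorensen, Varga.

Johansson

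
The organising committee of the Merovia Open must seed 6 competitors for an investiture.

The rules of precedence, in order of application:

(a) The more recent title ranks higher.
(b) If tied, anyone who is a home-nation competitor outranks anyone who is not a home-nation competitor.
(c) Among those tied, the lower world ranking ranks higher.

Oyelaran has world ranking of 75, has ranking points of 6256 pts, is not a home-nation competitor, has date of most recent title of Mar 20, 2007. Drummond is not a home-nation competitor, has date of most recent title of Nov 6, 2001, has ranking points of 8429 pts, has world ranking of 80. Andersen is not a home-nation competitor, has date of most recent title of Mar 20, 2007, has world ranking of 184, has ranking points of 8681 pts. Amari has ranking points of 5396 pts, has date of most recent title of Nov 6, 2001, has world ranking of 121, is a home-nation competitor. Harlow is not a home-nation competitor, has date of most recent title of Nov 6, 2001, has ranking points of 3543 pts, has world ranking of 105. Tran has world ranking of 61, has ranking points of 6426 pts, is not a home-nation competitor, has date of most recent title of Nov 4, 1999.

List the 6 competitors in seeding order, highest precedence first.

Oyelaran, Andersen, Amari, Drummond, Harlow, Tran

By date of most recent title (later first): Oyelaran and Andersen (both Mar 20, 2007); then Amari, Drummond and Harlow (each Nov 6, 2001); then Tran (Nov 4, 1999).
Oyelaran and Andersen are each not a home-nation competitor, so the next rule applies.
Among Oyelaran and Andersen, by world ranking (lower first): Oyelaran (75) before Andersen (184).
Among Amari, Drummond and Harlow, a home-nation competitor before not a home-nation competitor: Amari (a home-nation competitor) before Drummond and Harlow (not a home-nation competitor).
Among Drummond and Harlow, by world ranking (lower first): Drummond (80) before Harlow (105).
Full order: Oyelaran, Andersen, Amari, Drummond, Harlow, Tran.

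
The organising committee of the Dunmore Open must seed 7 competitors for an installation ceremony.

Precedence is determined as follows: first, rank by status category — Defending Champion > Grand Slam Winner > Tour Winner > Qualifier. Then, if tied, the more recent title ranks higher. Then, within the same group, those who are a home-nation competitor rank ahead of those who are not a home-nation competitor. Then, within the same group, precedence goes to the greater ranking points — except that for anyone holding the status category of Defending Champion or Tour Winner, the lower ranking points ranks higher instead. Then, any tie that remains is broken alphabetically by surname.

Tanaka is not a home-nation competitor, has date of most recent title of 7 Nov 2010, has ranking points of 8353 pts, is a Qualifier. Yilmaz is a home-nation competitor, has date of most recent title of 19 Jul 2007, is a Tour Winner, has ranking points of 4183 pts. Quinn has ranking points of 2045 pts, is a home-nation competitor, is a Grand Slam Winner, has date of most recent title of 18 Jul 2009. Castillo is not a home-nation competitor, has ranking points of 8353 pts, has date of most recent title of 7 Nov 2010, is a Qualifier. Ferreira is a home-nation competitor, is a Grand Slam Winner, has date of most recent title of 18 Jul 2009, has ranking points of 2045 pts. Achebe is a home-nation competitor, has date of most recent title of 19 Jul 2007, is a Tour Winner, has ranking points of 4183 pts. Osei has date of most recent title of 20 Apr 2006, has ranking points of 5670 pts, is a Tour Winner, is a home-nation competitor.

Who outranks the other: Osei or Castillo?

By status category: Ferreira and Quinn (Grand Slam Winner); then Achebe, Yilmaz and Osei (Tour Winner); then Castillo and Tanaka (Qualifier).
Ferreira and Quinn both have date of most recent title 18 Jul 2009, so the next rule applies.
Ferreira and Quinn are each a home-nation competitor, so the next rule applies.
Ferreira and Quinn both have ranking points 2045 pts, so the next rule applies.
Among Ferreira and Quinn, alphabetically by surname: Ferreira before Quinn.
Among Achebe, Yilmaz and Osei, by date of most recent title (later first): Achebe and Yilmaz (19 Jul 2007) before Osei (20 Apr 2006).
Achebe and Yilmaz are each a home-nation competitor, so the next rule applies.
Achebe and Yilmaz both have ranking points 4183 pts, so the next rule applies.
Among Achebe and Yilmaz, alphabetically by surname: Achebe before Yilmaz.
Castillo and Tanaka both have date of most recent title 7 Nov 2010, so the next rule applies.
Castillo and Tanaka are each not a home-nation competitor, so the next rule applies.
Castillo and Tanaka both have ranking points 8353 pts, so the next rule applies.
Among Castillo and Tanaka, alphabetically by surname: Castillo before Tanaka.
So Osei takes precedence.

Osei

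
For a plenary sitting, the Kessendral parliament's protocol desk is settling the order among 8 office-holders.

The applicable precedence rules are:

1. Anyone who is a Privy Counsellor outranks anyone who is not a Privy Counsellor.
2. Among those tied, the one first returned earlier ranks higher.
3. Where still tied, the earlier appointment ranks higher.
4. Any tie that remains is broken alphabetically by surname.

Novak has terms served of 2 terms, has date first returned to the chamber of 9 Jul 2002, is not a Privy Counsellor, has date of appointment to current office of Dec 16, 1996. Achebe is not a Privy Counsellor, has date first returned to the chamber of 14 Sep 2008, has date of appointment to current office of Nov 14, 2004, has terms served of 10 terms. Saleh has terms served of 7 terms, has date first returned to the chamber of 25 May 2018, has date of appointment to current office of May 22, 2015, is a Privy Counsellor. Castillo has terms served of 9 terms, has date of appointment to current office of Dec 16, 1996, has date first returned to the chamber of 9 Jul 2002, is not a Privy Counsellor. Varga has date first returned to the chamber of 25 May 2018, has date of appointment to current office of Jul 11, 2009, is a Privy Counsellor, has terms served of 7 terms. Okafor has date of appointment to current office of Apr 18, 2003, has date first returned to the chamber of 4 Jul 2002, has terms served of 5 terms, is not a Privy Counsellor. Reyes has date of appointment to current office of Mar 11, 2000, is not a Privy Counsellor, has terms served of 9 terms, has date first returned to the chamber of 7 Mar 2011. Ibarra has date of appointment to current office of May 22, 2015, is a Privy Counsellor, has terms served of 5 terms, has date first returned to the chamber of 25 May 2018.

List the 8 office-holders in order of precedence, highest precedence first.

By the first rule: Varga, Ibarra and Saleh (each a Privy Counsellor); then Okafor, Castillo, Novak, Achebe and Reyes (each not a Privy Counsellor).
Varga, Ibarra and Saleh all have date first returned to the chamber 25 May 2018, so the next rule applies.
Among Varga, Ibarra and Saleh, by date of appointment to current office (earlier first): Varga (Jul 11, 2009) before Ibarra and Saleh (May 22, 2015).
Among Ibarra and Saleh, alphabetically by surname: Ibarra before Saleh.
Among Okafor, Castillo, Novak, Achebe and Reyes, by date first returned to the chamber (earlier first): Okafor (4 Jul 2002) before Castillo and Novak (9 Jul 2002) before Achebe (14 Sep 2008) before Reyes (7 Mar 2011).
Castillo and Novak both have date of appointment to current office Dec 16, 1996, so the next rule applies.
Among Castillo and Novak, alphabetically by surname: Castillo before Novak.
Full order: Varga, Ibarra, Saleh, Okafor, Castillo, Novak, Achebe, Reyes.

Varga, Ibarra, Saleh, Okafor, Castillo, Novak, Achebe, Reyes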